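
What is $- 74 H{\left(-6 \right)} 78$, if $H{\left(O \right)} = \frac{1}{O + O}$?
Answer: $481$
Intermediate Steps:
$H{\left(O \right)} = \frac{1}{2 O}$
$- 74 H{\left(-6 \right)} 78 = - 74 \frac{1}{2 \left(-6\right)} 78 = - 74 \cdot \frac{1}{2} \left(- \frac{1}{6}\right) 78 = \left(-74\right) \left(- \frac{1}{12}\right) 78 = \frac{37}{6} \cdot 78 = 481$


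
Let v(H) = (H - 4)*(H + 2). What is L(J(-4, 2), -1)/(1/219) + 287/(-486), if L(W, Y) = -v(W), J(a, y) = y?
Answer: 851185/486 ≈ 1751.4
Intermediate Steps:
v(H) = (-4 + H)*(2 + H)
L(W, Y) = 8 - W² + 2*W (L(W, Y) = -(-8 + W² - 2*W) = 8 - W² + 2*W)
L(J(-4, 2), -1)/(1/219) + 287/(-486) = (8 - 1*2² + 2*2)/(1/219) + 287/(-486) = (8 - 1*4 + 4)/(1/219) + 287*(-1/486) = (8 - 4 + 4)*219 - 287/486 = 8*219 - 287/486 = 1752 - 287/486 = 851185/486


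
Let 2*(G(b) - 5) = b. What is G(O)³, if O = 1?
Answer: 1331/8 ≈ 166.38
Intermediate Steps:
G(b) = 5 + b/2
G(O)³ = (5 + (½)*1)³ = (5 + ½)³ = (11/2)³ = 1331/8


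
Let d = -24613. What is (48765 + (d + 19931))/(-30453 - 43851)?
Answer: -44083/74304 ≈ -0.59328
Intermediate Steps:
(48765 + (d + 19931))/(-30453 - 43851) = (48765 + (-24613 + 19931))/(-30453 - 43851) = (48765 - 4682)/(-74304) = 44083*(-1/74304) = -44083/74304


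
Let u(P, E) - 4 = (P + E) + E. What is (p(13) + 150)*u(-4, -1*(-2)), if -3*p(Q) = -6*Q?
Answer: 704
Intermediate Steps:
p(Q) = 2*Q (p(Q) = -(-2)*Q = 2*Q)
u(P, E) = 4 + P + 2*E (u(P, E) = 4 + ((P + E) + E) = 4 + ((E + P) + E) = 4 + (P + 2*E) = 4 + P + 2*E)
(p(13) + 150)*u(-4, -1*(-2)) = (2*13 + 150)*(4 - 4 + 2*(-1*(-2))) = (26 + 150)*(4 - 4 + 2*2) = 176*(4 - 4 + 4) = 176*4 = 704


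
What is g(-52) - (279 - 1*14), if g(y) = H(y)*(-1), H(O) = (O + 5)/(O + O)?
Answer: -27607/104 ≈ -265.45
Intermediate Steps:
H(O) = (5 + O)/(2*O) (H(O) = (5 + O)/((2*O)) = (5 + O)*(1/(2*O)) = (5 + O)/(2*O))
g(y) = -(5 + y)/(2*y) (g(y) = ((5 + y)/(2*y))*(-1) = -(5 + y)/(2*y))
g(-52) - (279 - 1*14) = (½)*(-5 - 1*(-52))/(-52) - (279 - 1*14) = (½)*(-1/52)*(-5 + 52) - (279 - 14) = (½)*(-1/52)*47 - 1*265 = -47/104 - 265 = -27607/104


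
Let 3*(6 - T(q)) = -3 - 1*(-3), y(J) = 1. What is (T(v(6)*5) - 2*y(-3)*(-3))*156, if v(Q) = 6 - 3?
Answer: 1872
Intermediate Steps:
v(Q) = 3
T(q) = 6 (T(q) = 6 - (-3 - 1*(-3))/3 = 6 - (-3 + 3)/3 = 6 - ⅓*0 = 6 + 0 = 6)
(T(v(6)*5) - 2*y(-3)*(-3))*156 = (6 - 2*1*(-3))*156 = (6 - 2*(-3))*156 = (6 + 6)*156 = 12*156 = 1872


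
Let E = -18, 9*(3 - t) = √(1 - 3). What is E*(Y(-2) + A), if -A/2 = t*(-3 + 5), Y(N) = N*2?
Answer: 288 - 8*I*√2 ≈ 288.0 - 11.314*I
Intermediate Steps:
t = 3 - I*√2/9 (t = 3 - √(1 - 3)/9 = 3 - I*√2/9 ≈ 3.0 - 0.15713*I)
Y(N) = 2*N
A = -12 + 4*I*√2/9 (A = -2*(3 - I*√2/9)*(-3 + 5) = -2*(3 - I*√2/9)*2 = -2*(6 - 2*I*√2/9) = -12 + 4*I*√2/9 ≈ -12.0 + 0.62854*I)
E*(Y(-2) + A) = -18*(2*(-2) + (-12 + 4*I*√2/9)) = -18*(-4 + (-12 + 4*I*√2/9)) = -18*(-16 + 4*I*√2/9) = 288 - 8*I*√2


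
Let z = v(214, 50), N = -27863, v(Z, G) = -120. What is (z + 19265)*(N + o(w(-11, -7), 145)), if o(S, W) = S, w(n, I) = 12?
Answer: -533207395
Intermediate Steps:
z = -120
(z + 19265)*(N + o(w(-11, -7), 145)) = (-120 + 19265)*(-27863 + 12) = 19145*(-27851) = -533207395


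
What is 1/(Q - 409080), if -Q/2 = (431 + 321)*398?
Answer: -1/1007672 ≈ -9.9239e-7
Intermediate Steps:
Q = -598592 (Q = -2*(431 + 321)*398 = -1504*398 = -2*299296 = -598592)
1/(Q - 409080) = 1/(-598592 - 409080) = 1/(-1007672) = -1/1007672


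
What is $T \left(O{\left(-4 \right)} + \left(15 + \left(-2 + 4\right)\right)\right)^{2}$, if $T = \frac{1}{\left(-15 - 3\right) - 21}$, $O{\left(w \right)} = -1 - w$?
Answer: $- \frac{400}{39} \approx -10.256$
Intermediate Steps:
$T = - \frac{1}{39}$ ($T = \frac{1}{-18 - 21} = \frac{1}{-39} = - \frac{1}{39} \approx -0.025641$)
$T \left(O{\left(-4 \right)} + \left(15 + \left(-2 + 4\right)\right)\right)^{2} = - \frac{\left(\left(-1 - -4\right) + \left(15 + \left(-2 + 4\right)\right)\right)^{2}}{39} = - \frac{\left(\left(-1 + 4\right) + \left(15 + 2\right)\right)^{2}}{39} = - \frac{\left(3 + 17\right)^{2}}{39} = - \frac{20^{2}}{39} = \left(- \frac{1}{39}\right) 400 = - \frac{400}{39}$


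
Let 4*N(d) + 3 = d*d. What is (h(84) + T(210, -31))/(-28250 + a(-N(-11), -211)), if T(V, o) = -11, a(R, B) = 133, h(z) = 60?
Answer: -49/28117 ≈ -0.0017427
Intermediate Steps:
N(d) = -¾ + d²/4 (N(d) = -¾ + (d*d)/4 = -¾ + d²/4)
(h(84) + T(210, -31))/(-28250 + a(-N(-11), -211)) = (60 - 11)/(-28250 + 133) = 49/(-28117) = 49*(-1/28117) = -49/28117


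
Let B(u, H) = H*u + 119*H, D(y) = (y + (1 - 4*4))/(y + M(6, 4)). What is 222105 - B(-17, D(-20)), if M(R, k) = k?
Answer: 1775055/8 ≈ 2.2188e+5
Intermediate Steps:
D(y) = (-15 + y)/(4 + y) (D(y) = (y + (1 - 4*4))/(y + 4) = (y + (1 - 16))/(4 + y) = (y - 15)/(4 + y) = (-15 + y)/(4 + y))
B(u, H) = 119*H + H*u
222105 - B(-17, D(-20)) = 222105 - (-15 - 20)/(4 - 20)*(119 - 17) = 222105 - -35/(-16)*102 = 222105 - (-1/16*(-35))*102 = 222105 - 35*102/16 = 222105 - 1*1785/8 = 222105 - 1785/8 = 1775055/8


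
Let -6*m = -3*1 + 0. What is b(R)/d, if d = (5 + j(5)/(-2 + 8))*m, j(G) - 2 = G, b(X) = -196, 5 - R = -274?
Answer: -2352/37 ≈ -63.568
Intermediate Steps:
R = 279 (R = 5 - 1*(-274) = 5 + 274 = 279)
j(G) = 2 + G
m = ½ (m = -(-3*1 + 0)/6 = -(-3 + 0)/6 = -⅙*(-3) = ½ ≈ 0.50000)
d = 37/12 (d = (5 + (2 + 5)/(-2 + 8))*(½) = (5 + 7/6)*(½) = (37/6)*(½) = 37/12 ≈ 3.0833)
b(R)/d = -196/37/12 = -196*12/37 = -2352/37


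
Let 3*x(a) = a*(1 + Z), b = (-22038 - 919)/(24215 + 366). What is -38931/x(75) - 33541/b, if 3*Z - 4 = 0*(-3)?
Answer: 141601264274/4017475 ≈ 35246.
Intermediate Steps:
Z = 4/3 (Z = 4/3 + (0*(-3))/3 = 4/3 + (1/3)*0 = 4/3 + 0 = 4/3 ≈ 1.3333)
b = -22957/24581 ≈ -0.93393
x(a) = 7*a/9 (x(a) = (a*(1 + 4/3))/3 = (a*(7/3))/3 = (7*a/3)/3 = 7*a/9)
-38931/x(75) - 33541/b = -38931/((7/9)*75) - 33541/(-22957/24581) = -38931/175/3 - 33541*(-24581/22957) = -38931*3/175 + 824471321/22957 = -116793/175 + 824471321/22957 = 141601264274/4017475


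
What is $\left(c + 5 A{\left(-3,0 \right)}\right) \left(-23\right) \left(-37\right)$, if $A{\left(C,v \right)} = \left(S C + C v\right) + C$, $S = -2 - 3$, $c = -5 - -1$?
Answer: $47656$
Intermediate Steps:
$c = -4$ ($c = -5 + 1 = -4$)
$S = -5$
$A{\left(C,v \right)} = - 4 C + C v$ ($A{\left(C,v \right)} = \left(- 5 C + C v\right) + C = - 4 C + C v$)
$\left(c + 5 A{\left(-3,0 \right)}\right) \left(-23\right) \left(-37\right) = \left(-4 + 5 \left(- 3 \left(-4 + 0\right)\right)\right) \left(-23\right) \left(-37\right) = \left(-4 + 5 \left(\left(-3\right) \left(-4\right)\right)\right) \left(-23\right) \left(-37\right) = \left(-4 + 5 \cdot 12\right) \left(-23\right) \left(-37\right) = \left(-4 + 60\right) \left(-23\right) \left(-37\right) = 56 \left(-23\right) \left(-37\right) = \left(-1288\right) \left(-37\right) = 47656$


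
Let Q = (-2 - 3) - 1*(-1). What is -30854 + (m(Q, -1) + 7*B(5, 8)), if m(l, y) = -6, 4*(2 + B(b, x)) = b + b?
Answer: -61713/2 ≈ -30857.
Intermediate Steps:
B(b, x) = -2 + b/2 (B(b, x) = -2 + (b + b)/4 = -2 + (2*b)/4 = -2 + b/2)
Q = -4 (Q = -5 + 1 = -4)
-30854 + (m(Q, -1) + 7*B(5, 8)) = -30854 + (-6 + 7*(-2 + (1/2)*5)) = -30854 + (-6 + 7*(-2 + 5/2)) = -30854 + (-6 + 7*(1/2)) = -30854 + (-6 + 7/2) = -30854 - 5/2 = -61713/2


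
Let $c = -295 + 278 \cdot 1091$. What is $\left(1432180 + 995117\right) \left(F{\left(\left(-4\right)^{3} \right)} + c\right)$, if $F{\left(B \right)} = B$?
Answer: $735322925883$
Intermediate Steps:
$c = 303003$ ($c = -295 + 303298 = 303003$)
$\left(1432180 + 995117\right) \left(F{\left(\left(-4\right)^{3} \right)} + c\right) = \left(1432180 + 995117\right) \left(\left(-4\right)^{3} + 303003\right) = 2427297 \left(-64 + 303003\right) = 2427297 \cdot 302939 = 735322925883$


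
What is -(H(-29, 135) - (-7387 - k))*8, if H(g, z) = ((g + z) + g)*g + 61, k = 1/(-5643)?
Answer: -235425952/5643 ≈ -41720.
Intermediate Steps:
k = -1/5643 ≈ -0.00017721
H(g, z) = 61 + g*(z + 2*g) (H(g, z) = (z + 2*g)*g + 61 = g*(z + 2*g) + 61 = 61 + g*(z + 2*g))
-(H(-29, 135) - (-7387 - k))*8 = -((61 + 2*(-29)**2 - 29*135) - (-7387 - 1*(-1/5643)))*8 = -((61 + 2*841 - 3915) - (-7387 + 1/5643))*8 = -((61 + 1682 - 3915) - 1*(-41684840/5643))*8 = -(-2172 + 41684840/5643)*8 = -29428244*8/5643 = -1*235425952/5643 = -235425952/5643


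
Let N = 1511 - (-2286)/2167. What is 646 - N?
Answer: -1876741/2167 ≈ -866.05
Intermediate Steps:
N = 3276623/2167 (N = 1511 - (-2286)/2167 = 1511 - 1*(-2286/2167) = 1511 + 2286/2167 = 3276623/2167 ≈ 1512.1)
646 - N = 646 - 1*3276623/2167 = 646 - 3276623/2167 = -1876741/2167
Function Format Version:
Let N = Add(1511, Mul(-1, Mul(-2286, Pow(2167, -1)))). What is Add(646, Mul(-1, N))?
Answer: Rational(-1876741, 2167) ≈ -866.05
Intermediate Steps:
N = Rational(3276623, 2167) (N = Add(1511, Mul(-1, Mul(-2286, Rational(1, 2167)))) = Add(1511, Mul(-1, Rational(-2286, 2167))) = Add(1511, Rational(2286, 2167)) = Rational(3276623, 2167) ≈ 1512.1)
Add(646, Mul(-1, N)) = Add(646, Mul(-1, Rational(3276623, 2167))) = Add(646, Rational(-3276623, 2167)) = Rational(-1876741, 2167)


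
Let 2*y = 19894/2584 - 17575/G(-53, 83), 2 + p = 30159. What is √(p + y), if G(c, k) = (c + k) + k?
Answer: √641215881375290/145996 ≈ 173.44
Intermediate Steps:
p = 30157 (p = -2 + 30159 = 30157)
G(c, k) = c + 2*k
y = -21582889/291992 (y = (19894/2584 - 17575/(-53 + 2*83))/2 = (19894*(1/2584) - 17575/(-53 + 166))/2 = (9947/1292 - 17575/113)/2 = (½)*(-21582889/145996) = -21582889/291992 ≈ -73.916)
√(p + y) = √(30157 - 21582889/291992) = √(8784019855/291992) = √641215881375290/145996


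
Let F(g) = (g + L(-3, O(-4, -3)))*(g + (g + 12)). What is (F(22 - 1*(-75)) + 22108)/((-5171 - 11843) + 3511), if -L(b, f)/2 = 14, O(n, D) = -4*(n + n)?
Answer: -36322/13503 ≈ -2.6899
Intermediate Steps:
O(n, D) = -8*n
L(b, f) = -28 (L(b, f) = -2*14 = -28)
F(g) = (-28 + g)*(12 + 2*g) (F(g) = (g - 28)*(g + (g + 12)) = (-28 + g)*(g + (12 + g)) = (-28 + g)*(12 + 2*g))
(F(22 - 1*(-75)) + 22108)/((-5171 - 11843) + 3511) = ((-336 - 44*(22 - 1*(-75)) + 2*(22 - 1*(-75))**2) + 22108)/((-5171 - 11843) + 3511) = ((-336 - 44*(22 + 75) + 2*(22 + 75)**2) + 22108)/(-17014 + 3511) = ((-336 - 44*97 + 2*97**2) + 22108)/(-13503) = ((-336 - 4268 + 2*9409) + 22108)*(-1/13503) = ((-336 - 4268 + 18818) + 22108)*(-1/13503) = (14214 + 22108)*(-1/13503) = 36322*(-1/13503) = -36322/13503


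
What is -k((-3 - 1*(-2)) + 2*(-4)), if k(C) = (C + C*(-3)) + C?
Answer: -9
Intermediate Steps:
k(C) = -C (k(C) = (C - 3*C) + C = -2*C + C = -C)
-k((-3 - 1*(-2)) + 2*(-4)) = -(-1)*((-3 - 1*(-2)) + 2*(-4)) = -(-1)*((-3 + 2) - 8) = -(-1)*(-1 - 8) = -(-1)*(-9) = -1*9 = -9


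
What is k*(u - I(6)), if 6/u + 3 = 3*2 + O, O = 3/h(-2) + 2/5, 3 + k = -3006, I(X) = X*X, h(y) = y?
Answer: 1877616/19 ≈ 98822.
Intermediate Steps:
I(X) = X²
k = -3009 (k = -3 - 3006 = -3009)
O = -11/10 (O = 3/(-2) + 2/5 = 3*(-½) + 2*(⅕) = -3/2 + ⅖ = -11/10 ≈ -1.1000)
u = 60/19 (u = 6/(-3 + (3*2 - 11/10)) = 6/(-3 + (6 - 11/10)) = 6/(-3 + 49/10) = 6/(19/10) = 6*(10/19) = 60/19 ≈ 3.1579)
k*(u - I(6)) = -3009*(60/19 - 1*6²) = -3009*(60/19 - 1*36) = -3009*(60/19 - 36) = -3009*(-624/19) = 1877616/19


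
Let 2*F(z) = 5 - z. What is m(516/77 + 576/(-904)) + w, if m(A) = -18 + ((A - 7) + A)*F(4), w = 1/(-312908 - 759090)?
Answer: -71988690043/4663727299 ≈ -15.436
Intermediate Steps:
F(z) = 5/2 - z/2 (F(z) = (5 - z)/2 = 5/2 - z/2)
w = -1/1071998 (w = 1/(-1071998) = -1/1071998 ≈ -9.3284e-7)
m(A) = -43/2 + A (m(A) = -18 + ((A - 7) + A)*(5/2 - ½*4) = -18 + ((-7 + A) + A)*(5/2 - 2) = -18 + (-7 + 2*A)*(½) = -18 + (-7/2 + A) = -43/2 + A)
m(516/77 + 576/(-904)) + w = (-43/2 + (516/77 + 576/(-904))) - 1/1071998 = (-43/2 + (516*(1/77) + 576*(-1/904))) - 1/1071998 = (-43/2 + (516/77 - 72/113)) - 1/1071998 = (-43/2 + 52764/8701) - 1/1071998 = -268615/17402 - 1/1071998 = -71988690043/4663727299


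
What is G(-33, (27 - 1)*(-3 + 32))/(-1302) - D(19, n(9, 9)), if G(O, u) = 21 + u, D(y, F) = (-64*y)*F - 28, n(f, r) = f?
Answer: 460799/42 ≈ 10971.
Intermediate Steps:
D(y, F) = -28 - 64*F*y (D(y, F) = -64*F*y - 28 = -28 - 64*F*y)
G(-33, (27 - 1)*(-3 + 32))/(-1302) - D(19, n(9, 9)) = (21 + (27 - 1)*(-3 + 32))/(-1302) - (-28 - 64*9*19) = (21 + 26*29)*(-1/1302) - (-28 - 10944) = (21 + 754)*(-1/1302) - 1*(-10972) = 775*(-1/1302) + 10972 = -25/42 + 10972 = 460799/42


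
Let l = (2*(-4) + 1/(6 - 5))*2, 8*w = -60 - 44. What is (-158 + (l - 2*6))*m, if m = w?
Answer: 2392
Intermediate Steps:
w = -13 (w = (-60 - 44)/8 = (⅛)*(-104) = -13)
m = -13
l = -14 (l = (-8 + 1/1)*2 = (-8 + 1)*2 = -7*2 = -14)
(-158 + (l - 2*6))*m = (-158 + (-14 - 2*6))*(-13) = (-158 + (-14 - 1*12))*(-13) = (-158 + (-14 - 12))*(-13) = (-158 - 26)*(-13) = -184*(-13) = 2392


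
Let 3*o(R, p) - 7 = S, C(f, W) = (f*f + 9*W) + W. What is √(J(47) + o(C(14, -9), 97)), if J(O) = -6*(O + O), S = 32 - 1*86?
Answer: I*√5217/3 ≈ 24.076*I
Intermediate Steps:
C(f, W) = f² + 10*W (C(f, W) = (f² + 9*W) + W = f² + 10*W)
S = -54 (S = 32 - 86 = -54)
o(R, p) = -47/3 (o(R, p) = 7/3 + (⅓)*(-54) = 7/3 - 18 = -47/3)
J(O) = -12*O
√(J(47) + o(C(14, -9), 97)) = √(-12*47 - 47/3) = √(-564 - 47/3) = √(-1739/3) = I*√5217/3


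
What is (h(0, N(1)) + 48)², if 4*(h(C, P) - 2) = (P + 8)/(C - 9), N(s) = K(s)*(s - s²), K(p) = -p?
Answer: 200704/81 ≈ 2477.8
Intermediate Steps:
N(s) = -s*(s - s²) (N(s) = (-s)*(s - s²) = -s*(s - s²))
h(C, P) = 2 + (8 + P)/(4*(-9 + C)) (h(C, P) = 2 + ((P + 8)/(C - 9))/4 = 2 + ((8 + P)/(-9 + C))/4 = 2 + (8 + P)/(4*(-9 + C)))
(h(0, N(1)) + 48)² = ((-64 + 1²*(-1 + 1) + 8*0)/(4*(-9 + 0)) + 48)² = ((¼)*(-64 + 1*0 + 0)/(-9) + 48)² = ((¼)*(-⅑)*(-64 + 0 + 0) + 48)² = ((¼)*(-⅑)*(-64) + 48)² = (16/9 + 48)² = (448/9)² = 200704/81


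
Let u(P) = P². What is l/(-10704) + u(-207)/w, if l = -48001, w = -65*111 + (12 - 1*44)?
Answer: -110792449/77571888 ≈ -1.4283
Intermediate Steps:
w = -7247 (w = -7215 + (12 - 44) = -7215 - 32 = -7247)
l/(-10704) + u(-207)/w = -48001/(-10704) + (-207)²/(-7247) = -48001*(-1/10704) + 42849*(-1/7247) = 48001/10704 - 42849/7247 = -110792449/77571888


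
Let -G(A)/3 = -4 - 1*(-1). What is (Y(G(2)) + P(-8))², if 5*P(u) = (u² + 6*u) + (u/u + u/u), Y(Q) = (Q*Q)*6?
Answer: 5992704/25 ≈ 2.3971e+5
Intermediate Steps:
G(A) = 9 (G(A) = -3*(-4 - 1*(-1)) = -3*(-4 + 1) = -3*(-3) = 9)
Y(Q) = 6*Q² (Y(Q) = Q²*6 = 6*Q²)
P(u) = ⅖ + u²/5 + 6*u/5 (P(u) = ((u² + 6*u) + (u/u + u/u))/5 = ((u² + 6*u) + (1 + 1))/5 = ((u² + 6*u) + 2)/5 = (2 + u² + 6*u)/5 = ⅖ + u²/5 + 6*u/5)
(Y(G(2)) + P(-8))² = (6*9² + (⅖ + (⅕)*(-8)² + (6/5)*(-8)))² = (6*81 + (⅖ + (⅕)*64 - 48/5))² = (486 + (⅖ + 64/5 - 48/5))² = (486 + 18/5)² = (2448/5)² = 5992704/25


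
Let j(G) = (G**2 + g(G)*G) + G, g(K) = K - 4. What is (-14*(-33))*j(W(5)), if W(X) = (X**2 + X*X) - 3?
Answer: 1975974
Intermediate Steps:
g(K) = -4 + K
W(X) = -3 + 2*X**2 (W(X) = (X**2 + X**2) - 3 = 2*X**2 - 3 = -3 + 2*X**2)
j(G) = G + G**2 + G*(-4 + G) (j(G) = (G**2 + (-4 + G)*G) + G = (G**2 + G*(-4 + G)) + G = G + G**2 + G*(-4 + G))
(-14*(-33))*j(W(5)) = (-14*(-33))*((-3 + 2*5**2)*(-3 + 2*(-3 + 2*5**2))) = 462*((-3 + 2*25)*(-3 + 2*(-3 + 2*25))) = 462*((-3 + 50)*(-3 + 2*(-3 + 50))) = 462*(47*(-3 + 2*47)) = 462*(47*(-3 + 94)) = 462*(47*91) = 462*4277 = 1975974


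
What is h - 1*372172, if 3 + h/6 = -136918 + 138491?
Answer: -362752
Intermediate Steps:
h = 9420 (h = -18 + 6*(-136918 + 138491) = -18 + 6*1573 = -18 + 9438 = 9420)
h - 1*372172 = 9420 - 1*372172 = 9420 - 372172 = -362752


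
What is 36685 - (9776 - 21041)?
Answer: 47950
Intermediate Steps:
36685 - (9776 - 21041) = 36685 - 1*(-11265) = 36685 + 11265 = 47950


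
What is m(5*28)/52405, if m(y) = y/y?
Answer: 1/52405 ≈ 1.9082e-5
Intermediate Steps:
m(y) = 1
m(5*28)/52405 = 1/52405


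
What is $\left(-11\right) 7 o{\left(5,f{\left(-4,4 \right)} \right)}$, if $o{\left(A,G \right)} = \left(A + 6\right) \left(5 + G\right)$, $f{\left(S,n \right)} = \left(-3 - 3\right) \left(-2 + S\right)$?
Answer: $-34727$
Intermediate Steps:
$f{\left(S,n \right)} = 12 - 6 S$ ($f{\left(S,n \right)} = - 6 \left(-2 + S\right) = 12 - 6 S$)
$o{\left(A,G \right)} = \left(5 + G\right) \left(6 + A\right)$ ($o{\left(A,G \right)} = \left(6 + A\right) \left(5 + G\right) = \left(5 + G\right) \left(6 + A\right)$)
$\left(-11\right) 7 o{\left(5,f{\left(-4,4 \right)} \right)} = \left(-11\right) 7 \left(30 + 5 \cdot 5 + 6 \left(12 - -24\right) + 5 \left(12 - -24\right)\right) = - 77 \left(30 + 25 + 6 \left(12 + 24\right) + 5 \left(12 + 24\right)\right) = - 77 \left(30 + 25 + 6 \cdot 36 + 5 \cdot 36\right) = - 77 \left(30 + 25 + 216 + 180\right) = \left(-77\right) 451 = -34727$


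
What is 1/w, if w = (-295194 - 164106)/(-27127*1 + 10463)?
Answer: 4166/114825 ≈ 0.036281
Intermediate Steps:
w = 114825/4166 (w = -459300/(-27127 + 10463) = -459300/(-16664) = -459300*(-1/16664) = 114825/4166 ≈ 27.562)
1/w = 1/(114825/4166) = 4166/114825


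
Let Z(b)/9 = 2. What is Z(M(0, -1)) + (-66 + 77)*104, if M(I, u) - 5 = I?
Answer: 1162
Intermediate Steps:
M(I, u) = 5 + I
Z(b) = 18 (Z(b) = 9*2 = 18)
Z(M(0, -1)) + (-66 + 77)*104 = 18 + (-66 + 77)*104 = 18 + 11*104 = 18 + 1144 = 1162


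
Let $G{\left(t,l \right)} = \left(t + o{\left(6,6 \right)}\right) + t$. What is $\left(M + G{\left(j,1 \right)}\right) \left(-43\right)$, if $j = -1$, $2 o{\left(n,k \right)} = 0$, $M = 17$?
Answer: $-645$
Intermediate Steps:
$o{\left(n,k \right)} = 0$ ($o{\left(n,k \right)} = \frac{1}{2} \cdot 0 = 0$)
$G{\left(t,l \right)} = 2 t$ ($G{\left(t,l \right)} = \left(t + 0\right) + t = t + t = 2 t$)
$\left(M + G{\left(j,1 \right)}\right) \left(-43\right) = \left(17 + 2 \left(-1\right)\right) \left(-43\right) = \left(17 - 2\right) \left(-43\right) = 15 \left(-43\right) = -645$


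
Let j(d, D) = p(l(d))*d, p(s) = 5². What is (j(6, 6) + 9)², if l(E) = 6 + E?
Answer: 25281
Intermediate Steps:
p(s) = 25
j(d, D) = 25*d
(j(6, 6) + 9)² = (25*6 + 9)² = (150 + 9)² = 159² = 25281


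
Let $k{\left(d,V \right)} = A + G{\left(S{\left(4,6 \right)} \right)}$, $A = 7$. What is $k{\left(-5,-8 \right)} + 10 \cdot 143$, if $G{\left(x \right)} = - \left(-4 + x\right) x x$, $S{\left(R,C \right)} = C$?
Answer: $1365$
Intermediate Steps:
$G{\left(x \right)} = - x^{2} \left(-4 + x\right)$ ($G{\left(x \right)} = - x \left(-4 + x\right) x = - x^{2} \left(-4 + x\right)$)
$k{\left(d,V \right)} = -65$ ($k{\left(d,V \right)} = 7 + 6^{2} \left(4 - 6\right) = 7 + 36 \left(4 - 6\right) = 7 + 36 \left(-2\right) = 7 - 72 = -65$)
$k{\left(-5,-8 \right)} + 10 \cdot 143 = -65 + 10 \cdot 143 = -65 + 1430 = 1365$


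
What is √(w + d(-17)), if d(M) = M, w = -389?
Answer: I*√406 ≈ 20.149*I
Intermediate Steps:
√(w + d(-17)) = √(-389 - 17) = √(-406) = I*√406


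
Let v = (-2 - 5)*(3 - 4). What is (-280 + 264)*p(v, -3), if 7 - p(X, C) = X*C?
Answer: -448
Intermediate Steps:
v = 7 (v = -7*(-1) = 7)
p(X, C) = 7 - C*X (p(X, C) = 7 - X*C = 7 - C*X)
(-280 + 264)*p(v, -3) = (-280 + 264)*(7 - 1*(-3)*7) = -16*(7 + 21) = -16*28 = -448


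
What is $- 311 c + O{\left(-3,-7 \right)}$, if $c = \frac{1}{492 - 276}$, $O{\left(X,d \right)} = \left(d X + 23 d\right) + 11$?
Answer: $- \frac{28175}{216} \approx -130.44$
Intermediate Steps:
$O{\left(X,d \right)} = 11 + 23 d + X d$ ($O{\left(X,d \right)} = \left(X d + 23 d\right) + 11 = \left(23 d + X d\right) + 11 = 11 + 23 d + X d$)
$c = \frac{1}{216} \approx 0.0046296$
$- 311 c + O{\left(-3,-7 \right)} = \left(-311\right) \frac{1}{216} + \left(11 + 23 \left(-7\right) - -21\right) = - \frac{311}{216} + \left(11 - 161 + 21\right) = - \frac{311}{216} - 129 = - \frac{28175}{216}$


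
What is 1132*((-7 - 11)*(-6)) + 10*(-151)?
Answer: 120746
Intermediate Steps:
1132*((-7 - 11)*(-6)) + 10*(-151) = 1132*(-18*(-6)) - 1510 = 1132*108 - 1510 = 122256 - 1510 = 120746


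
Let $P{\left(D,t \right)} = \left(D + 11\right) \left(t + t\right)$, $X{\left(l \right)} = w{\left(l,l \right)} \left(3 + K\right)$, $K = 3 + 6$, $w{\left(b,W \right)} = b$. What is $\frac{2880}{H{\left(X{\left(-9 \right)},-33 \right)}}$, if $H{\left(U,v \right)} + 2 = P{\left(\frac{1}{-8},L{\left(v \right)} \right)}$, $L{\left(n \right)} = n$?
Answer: $- \frac{11520}{2879} \approx -4.0014$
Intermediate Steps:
$K = 9$
$X{\left(l \right)} = 12 l$ ($X{\left(l \right)} = l \left(3 + 9\right) = l 12 = 12 l$)
$P{\left(D,t \right)} = 2 t \left(11 + D\right)$ ($P{\left(D,t \right)} = \left(11 + D\right) 2 t = 2 t \left(11 + D\right)$)
$H{\left(U,v \right)} = -2 + \frac{87 v}{4}$ ($H{\left(U,v \right)} = -2 + 2 v \left(11 + \frac{1}{-8}\right) = -2 + 2 v \left(11 - \frac{1}{8}\right) = -2 + 2 v \frac{87}{8} = -2 + \frac{87 v}{4}$)
$\frac{2880}{H{\left(X{\left(-9 \right)},-33 \right)}} = \frac{2880}{-2 + \frac{87}{4} \left(-33\right)} = \frac{2880}{-2 - \frac{2871}{4}} = \frac{2880}{- \frac{2879}{4}} = 2880 \left(- \frac{4}{2879}\right) = - \frac{11520}{2879}$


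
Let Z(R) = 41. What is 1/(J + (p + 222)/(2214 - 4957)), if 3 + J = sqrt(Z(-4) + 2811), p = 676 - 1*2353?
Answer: 9290541/10706350336 + 7524049*sqrt(713)/10706350336 ≈ 0.019633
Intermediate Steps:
p = -1677 (p = 676 - 2353 = -1677)
J = -3 + 2*sqrt(713) (J = -3 + sqrt(41 + 2811) = -3 + sqrt(2852) = -3 + 2*sqrt(713) ≈ 50.404)
1/(J + (p + 222)/(2214 - 4957)) = 1/((-3 + 2*sqrt(713)) + (-1677 + 222)/(2214 - 4957)) = 1/((-3 + 2*sqrt(713)) - 1455/(-2743)) = 1/((-3 + 2*sqrt(713)) - 1455*(-1/2743)) = 1/((-3 + 2*sqrt(713)) + 1455/2743) = 1/(-6774/2743 + 2*sqrt(713))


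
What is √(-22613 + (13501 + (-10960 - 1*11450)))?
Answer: I*√31522 ≈ 177.54*I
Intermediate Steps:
√(-22613 + (13501 + (-10960 - 1*11450))) = √(-22613 + (13501 + (-10960 - 11450))) = √(-22613 + (13501 - 22410)) = √(-22613 - 8909) = √(-31522) = I*√31522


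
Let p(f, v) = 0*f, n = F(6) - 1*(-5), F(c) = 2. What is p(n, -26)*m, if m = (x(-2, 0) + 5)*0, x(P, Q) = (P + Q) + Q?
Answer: 0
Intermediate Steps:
n = 7 (n = 2 - 1*(-5) = 2 + 5 = 7)
x(P, Q) = P + 2*Q
p(f, v) = 0
m = 0 (m = ((-2 + 2*0) + 5)*0 = ((-2 + 0) + 5)*0 = (-2 + 5)*0 = 3*0 = 0)
p(n, -26)*m = 0*0 = 0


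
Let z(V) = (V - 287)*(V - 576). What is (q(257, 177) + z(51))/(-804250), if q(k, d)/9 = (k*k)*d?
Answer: -105339957/804250 ≈ -130.98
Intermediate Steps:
q(k, d) = 9*d*k**2 (q(k, d) = 9*((k*k)*d) = 9*(k**2*d) = 9*(d*k**2) = 9*d*k**2)
z(V) = (-576 + V)*(-287 + V) (z(V) = (-287 + V)*(-576 + V) = (-576 + V)*(-287 + V))
(q(257, 177) + z(51))/(-804250) = (9*177*257**2 + (165312 + 51**2 - 863*51))/(-804250) = (9*177*66049 + (165312 + 2601 - 44013))*(-1/804250) = (105216057 + 123900)*(-1/804250) = 105339957*(-1/804250) = -105339957/804250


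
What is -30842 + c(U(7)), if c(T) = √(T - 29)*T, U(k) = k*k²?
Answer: -30842 + 343*√314 ≈ -24764.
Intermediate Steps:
U(k) = k³
c(T) = T*√(-29 + T) (c(T) = √(-29 + T)*T = T*√(-29 + T))
-30842 + c(U(7)) = -30842 + 7³*√(-29 + 7³) = -30842 + 343*√(-29 + 343) = -30842 + 343*√314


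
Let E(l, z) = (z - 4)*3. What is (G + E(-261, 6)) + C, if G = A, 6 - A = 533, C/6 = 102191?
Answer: 612625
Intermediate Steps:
C = 613146 (C = 6*102191 = 613146)
A = -527 (A = 6 - 1*533 = 6 - 533 = -527)
G = -527
E(l, z) = -12 + 3*z (E(l, z) = (-4 + z)*3 = -12 + 3*z)
(G + E(-261, 6)) + C = (-527 + (-12 + 3*6)) + 613146 = (-527 + (-12 + 18)) + 613146 = (-527 + 6) + 613146 = -521 + 613146 = 612625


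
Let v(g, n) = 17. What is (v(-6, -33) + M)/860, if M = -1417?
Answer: -70/43 ≈ -1.6279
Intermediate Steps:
(v(-6, -33) + M)/860 = (17 - 1417)/860 = (1/860)*(-1400) = -70/43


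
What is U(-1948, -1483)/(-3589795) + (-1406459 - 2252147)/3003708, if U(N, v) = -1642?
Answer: -6564356718617/5391347979930 ≈ -1.2176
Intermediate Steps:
U(-1948, -1483)/(-3589795) + (-1406459 - 2252147)/3003708 = -1642/(-3589795) + (-1406459 - 2252147)/3003708 = -1642*(-1/3589795) - 3658606*1/3003708 = 1642/3589795 - 1829303/1501854 = -6564356718617/5391347979930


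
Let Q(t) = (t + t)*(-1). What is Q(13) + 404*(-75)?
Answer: -30326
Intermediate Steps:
Q(t) = -2*t (Q(t) = (2*t)*(-1) = -2*t)
Q(13) + 404*(-75) = -2*13 + 404*(-75) = -26 - 30300 = -30326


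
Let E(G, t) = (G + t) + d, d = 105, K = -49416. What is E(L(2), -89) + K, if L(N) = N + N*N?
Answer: -49394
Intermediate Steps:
L(N) = N + N**2
E(G, t) = 105 + G + t (E(G, t) = (G + t) + 105 = 105 + G + t)
E(L(2), -89) + K = (105 + 2*(1 + 2) - 89) - 49416 = (105 + 2*3 - 89) - 49416 = (105 + 6 - 89) - 49416 = 22 - 49416 = -49394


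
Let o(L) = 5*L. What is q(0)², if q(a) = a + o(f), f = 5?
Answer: 625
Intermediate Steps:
q(a) = 25 + a (q(a) = a + 5*5 = a + 25 = 25 + a)
q(0)² = (25 + 0)² = 25² = 625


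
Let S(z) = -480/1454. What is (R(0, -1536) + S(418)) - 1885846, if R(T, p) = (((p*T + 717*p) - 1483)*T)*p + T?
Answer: -1371010282/727 ≈ -1.8858e+6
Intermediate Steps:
S(z) = -240/727 (S(z) = -480*1/1454 = -240/727)
R(T, p) = T + T*p*(-1483 + 717*p + T*p) (R(T, p) = (((T*p + 717*p) - 1483)*T)*p + T = (((717*p + T*p) - 1483)*T)*p + T = ((-1483 + 717*p + T*p)*T)*p + T = (T*(-1483 + 717*p + T*p))*p + T = T*p*(-1483 + 717*p + T*p) + T = T + T*p*(-1483 + 717*p + T*p))
(R(0, -1536) + S(418)) - 1885846 = (0*(1 - 1483*(-1536) + 717*(-1536)**2 + 0*(-1536)**2) - 240/727) - 1885846 = (0*(1 + 2277888 + 717*2359296 + 0*2359296) - 240/727) - 1885846 = (0*(1 + 2277888 + 1691615232 + 0) - 240/727) - 1885846 = (0*1693893121 - 240/727) - 1885846 = (0 - 240/727) - 1885846 = -240/727 - 1885846 = -1371010282/727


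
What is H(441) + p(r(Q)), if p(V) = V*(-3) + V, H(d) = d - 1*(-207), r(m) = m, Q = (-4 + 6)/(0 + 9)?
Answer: 5828/9 ≈ 647.56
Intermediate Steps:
Q = 2/9 ≈ 0.22222
H(d) = 207 + d (H(d) = d + 207 = 207 + d)
p(V) = -2*V (p(V) = -3*V + V = -2*V)
H(441) + p(r(Q)) = (207 + 441) - 2*2/9 = 648 - 4/9 = 5828/9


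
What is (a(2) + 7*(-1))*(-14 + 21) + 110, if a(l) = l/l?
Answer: 68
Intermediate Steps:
a(l) = 1
(a(2) + 7*(-1))*(-14 + 21) + 110 = (1 + 7*(-1))*(-14 + 21) + 110 = (1 - 7)*7 + 110 = -6*7 + 110 = -42 + 110 = 68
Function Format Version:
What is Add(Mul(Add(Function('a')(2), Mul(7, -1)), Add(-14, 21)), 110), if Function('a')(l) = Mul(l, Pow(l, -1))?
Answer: 68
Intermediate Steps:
Function('a')(l) = 1
Add(Mul(Add(Function('a')(2), Mul(7, -1)), Add(-14, 21)), 110) = Add(Mul(Add(1, Mul(7, -1)), Add(-14, 21)), 110) = Add(Mul(Add(1, -7), 7), 110) = Add(Mul(-6, 7), 110) = Add(-42, 110) = 68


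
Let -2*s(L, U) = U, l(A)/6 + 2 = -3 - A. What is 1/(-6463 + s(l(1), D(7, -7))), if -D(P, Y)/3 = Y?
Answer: -2/12947 ≈ -0.00015448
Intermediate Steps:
D(P, Y) = -3*Y
l(A) = -30 - 6*A (l(A) = -12 + 6*(-3 - A) = -12 + (-18 - 6*A) = -30 - 6*A)
s(L, U) = -U/2
1/(-6463 + s(l(1), D(7, -7))) = 1/(-6463 - (-3)*(-7)/2) = 1/(-6463 - ½*21) = 1/(-6463 - 21/2) = 1/(-12947/2) = -2/12947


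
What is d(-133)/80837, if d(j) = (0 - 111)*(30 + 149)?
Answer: -19869/80837 ≈ -0.24579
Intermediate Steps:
d(j) = -19869 (d(j) = -111*179 = -19869)
d(-133)/80837 = -19869/80837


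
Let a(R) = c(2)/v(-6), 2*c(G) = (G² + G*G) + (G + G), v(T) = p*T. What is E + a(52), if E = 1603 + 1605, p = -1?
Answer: 3209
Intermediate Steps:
v(T) = -T
E = 3208
c(G) = G + G² (c(G) = ((G² + G*G) + (G + G))/2 = ((G² + G²) + 2*G)/2 = (2*G² + 2*G)/2 = (2*G + 2*G²)/2 = G + G²)
a(R) = 1 (a(R) = (2*(1 + 2))/((-1*(-6))) = (2*3)/6 = 6*(⅙) = 1)
E + a(52) = 3208 + 1 = 3209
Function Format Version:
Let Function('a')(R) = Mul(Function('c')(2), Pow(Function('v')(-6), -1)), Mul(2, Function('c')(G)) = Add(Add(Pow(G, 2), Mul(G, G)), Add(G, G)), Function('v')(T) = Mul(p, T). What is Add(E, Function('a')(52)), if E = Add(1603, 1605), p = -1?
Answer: 3209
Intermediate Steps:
Function('v')(T) = Mul(-1, T)
E = 3208
Function('c')(G) = Add(G, Pow(G, 2)) (Function('c')(G) = Mul(Rational(1, 2), Add(Add(Pow(G, 2), Mul(G, G)), Add(G, G))) = Mul(Rational(1, 2), Add(Add(Pow(G, 2), Pow(G, 2)), Mul(2, G))) = Mul(Rational(1, 2), Add(Mul(2, Pow(G, 2)), Mul(2, G))) = Mul(Rational(1, 2), Add(Mul(2, G), Mul(2, Pow(G, 2)))) = Add(G, Pow(G, 2)))
Function('a')(R) = 1 (Function('a')(R) = Mul(Mul(2, Add(1, 2)), Pow(Mul(-1, -6), -1)) = Mul(Mul(2, 3), Pow(6, -1)) = Mul(6, Rational(1, 6)) = 1)
Add(E, Function('a')(52)) = Add(3208, 1) = 3209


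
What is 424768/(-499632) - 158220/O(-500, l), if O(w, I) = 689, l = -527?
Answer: -4959027512/21515403 ≈ -230.49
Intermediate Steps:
424768/(-499632) - 158220/O(-500, l) = 424768/(-499632) - 158220/689 = 424768*(-1/499632) - 158220*1/689 = -26548/31227 - 158220/689 = -4959027512/21515403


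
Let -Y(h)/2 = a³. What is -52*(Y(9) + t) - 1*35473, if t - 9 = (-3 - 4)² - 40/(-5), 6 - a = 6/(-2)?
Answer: 36911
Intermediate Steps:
a = 9 (a = 6 - 6/(-2) = 6 - 6*(-1)/2 = 6 - 1*(-3) = 6 + 3 = 9)
Y(h) = -1458 (Y(h) = -2*9³ = -2*729 = -1458)
t = 66 (t = 9 + ((-3 - 4)² - 40/(-5)) = 9 + ((-7)² - 40*(-⅕)) = 9 + (49 + 8) = 9 + 57 = 66)
-52*(Y(9) + t) - 1*35473 = -52*(-1458 + 66) - 1*35473 = -52*(-1392) - 35473 = 72384 - 35473 = 36911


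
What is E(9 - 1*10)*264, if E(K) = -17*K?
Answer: 4488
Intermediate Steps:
E(9 - 1*10)*264 = -17*(9 - 1*10)*264 = -17*(9 - 10)*264 = -17*(-1)*264 = 17*264 = 4488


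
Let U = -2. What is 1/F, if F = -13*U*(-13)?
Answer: -1/338 ≈ -0.0029586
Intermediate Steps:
F = -338 (F = -13*(-2)*(-13) = 26*(-13) = -338)
1/F = 1/(-338) = -1/338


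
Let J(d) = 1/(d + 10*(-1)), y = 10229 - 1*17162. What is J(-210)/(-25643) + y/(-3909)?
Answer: 13037415363/7350822380 ≈ 1.7736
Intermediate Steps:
y = -6933 (y = 10229 - 17162 = -6933)
J(d) = 1/(-10 + d) (J(d) = 1/(d - 10) = 1/(-10 + d))
J(-210)/(-25643) + y/(-3909) = 1/(-10 - 210*(-25643)) - 6933/(-3909) = -1/25643/(-220) - 6933*(-1/3909) = -1/220*(-1/25643) + 2311/1303 = 1/5641460 + 2311/1303 = 13037415363/7350822380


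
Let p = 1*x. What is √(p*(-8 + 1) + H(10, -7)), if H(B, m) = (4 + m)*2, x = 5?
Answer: I*√41 ≈ 6.4031*I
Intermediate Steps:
p = 5 (p = 1*5 = 5)
H(B, m) = 8 + 2*m
√(p*(-8 + 1) + H(10, -7)) = √(5*(-8 + 1) + (8 + 2*(-7))) = √(5*(-7) + (8 - 14)) = √(-35 - 6) = √(-41) = I*√41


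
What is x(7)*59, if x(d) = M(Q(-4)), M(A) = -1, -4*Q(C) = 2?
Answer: -59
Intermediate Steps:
Q(C) = -½ (Q(C) = -¼*2 = -½)
x(d) = -1
x(7)*59 = -1*59 = -59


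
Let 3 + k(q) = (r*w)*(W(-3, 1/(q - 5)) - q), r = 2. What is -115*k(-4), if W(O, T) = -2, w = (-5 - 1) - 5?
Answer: 5405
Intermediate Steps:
w = -11 (w = -6 - 5 = -11)
k(q) = 41 + 22*q (k(q) = -3 + (2*(-11))*(-2 - q) = -3 - 22*(-2 - q) = -3 + (44 + 22*q) = 41 + 22*q)
-115*k(-4) = -115*(41 + 22*(-4)) = -115*(41 - 88) = -115*(-47) = 5405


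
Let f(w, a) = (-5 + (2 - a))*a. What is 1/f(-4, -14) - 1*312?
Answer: -48049/154 ≈ -312.01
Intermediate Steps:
f(w, a) = a*(-3 - a) (f(w, a) = (-3 - a)*a = a*(-3 - a))
1/f(-4, -14) - 1*312 = 1/(-1*(-14)*(3 - 14)) - 1*312 = 1/(-1*(-14)*(-11)) - 312 = 1/(-154) - 312 = -1/154 - 312 = -48049/154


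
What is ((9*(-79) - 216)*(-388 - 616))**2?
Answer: 866217381264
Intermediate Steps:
((9*(-79) - 216)*(-388 - 616))**2 = ((-711 - 216)*(-1004))**2 = (-927*(-1004))**2 = 930708**2 = 866217381264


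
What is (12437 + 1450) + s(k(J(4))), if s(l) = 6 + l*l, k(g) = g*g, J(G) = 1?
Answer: 13894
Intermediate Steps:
k(g) = g²
s(l) = 6 + l²
(12437 + 1450) + s(k(J(4))) = (12437 + 1450) + (6 + (1²)²) = 13887 + (6 + 1²) = 13887 + (6 + 1) = 13887 + 7 = 13894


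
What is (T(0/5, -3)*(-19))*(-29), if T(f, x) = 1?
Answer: 551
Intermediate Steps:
(T(0/5, -3)*(-19))*(-29) = (1*(-19))*(-29) = -19*(-29) = 551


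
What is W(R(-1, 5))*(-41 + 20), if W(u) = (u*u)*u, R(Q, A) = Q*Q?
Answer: -21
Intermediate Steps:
R(Q, A) = Q²
W(u) = u³ (W(u) = u²*u = u³)
W(R(-1, 5))*(-41 + 20) = ((-1)²)³*(-41 + 20) = 1³*(-21) = 1*(-21) = -21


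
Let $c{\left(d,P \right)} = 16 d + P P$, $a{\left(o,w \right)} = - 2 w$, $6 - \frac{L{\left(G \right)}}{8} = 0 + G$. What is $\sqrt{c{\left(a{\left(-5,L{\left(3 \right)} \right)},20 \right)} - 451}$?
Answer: $3 i \sqrt{91} \approx 28.618 i$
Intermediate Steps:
$L{\left(G \right)} = 48 - 8 G$ ($L{\left(G \right)} = 48 - 8 \left(0 + G\right) = 48 - 8 G$)
$c{\left(d,P \right)} = P^{2} + 16 d$ ($c{\left(d,P \right)} = 16 d + P^{2} = P^{2} + 16 d$)
$\sqrt{c{\left(a{\left(-5,L{\left(3 \right)} \right)},20 \right)} - 451} = \sqrt{\left(20^{2} + 16 \left(- 2 \left(48 - 24\right)\right)\right) - 451} = \sqrt{\left(400 + 16 \left(- 2 \left(48 - 24\right)\right)\right) - 451} = \sqrt{\left(400 + 16 \left(\left(-2\right) 24\right)\right) - 451} = \sqrt{\left(400 + 16 \left(-48\right)\right) - 451} = \sqrt{\left(400 - 768\right) - 451} = \sqrt{-368 - 451} = \sqrt{-819} = 3 i \sqrt{91}$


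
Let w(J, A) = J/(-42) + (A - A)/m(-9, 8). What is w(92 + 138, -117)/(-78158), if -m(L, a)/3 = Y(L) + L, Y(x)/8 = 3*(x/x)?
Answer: 115/1641318 ≈ 7.0066e-5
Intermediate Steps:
Y(x) = 24 (Y(x) = 8*(3*(x/x)) = 8*(3*1) = 8*3 = 24)
m(L, a) = -72 - 3*L (m(L, a) = -3*(24 + L) = -72 - 3*L)
w(J, A) = -J/42 (w(J, A) = J/(-42) + (A - A)/(-72 - 3*(-9)) = J*(-1/42) + 0/(-72 + 27) = -J/42 + 0/(-45) = -J/42 + 0*(-1/45) = -J/42 + 0 = -J/42)
w(92 + 138, -117)/(-78158) = -(92 + 138)/42/(-78158) = -1/42*230*(-1/78158) = -115/21*(-1/78158) = 115/1641318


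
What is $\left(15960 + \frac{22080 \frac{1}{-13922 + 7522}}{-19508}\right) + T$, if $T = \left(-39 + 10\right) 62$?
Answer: $\frac{5525445989}{390160} \approx 14162.0$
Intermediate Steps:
$T = -1798$ ($T = \left(-29\right) 62 = -1798$)
$\left(15960 + \frac{22080 \frac{1}{-13922 + 7522}}{-19508}\right) + T = \left(15960 + \frac{22080 \frac{1}{-13922 + 7522}}{-19508}\right) - 1798 = \left(15960 + \frac{22080}{-6400} \left(- \frac{1}{19508}\right)\right) - 1798 = \left(15960 + 22080 \left(- \frac{1}{6400}\right) \left(- \frac{1}{19508}\right)\right) - 1798 = \left(15960 - - \frac{69}{390160}\right) - 1798 = \left(15960 + \frac{69}{390160}\right) - 1798 = \frac{6226953669}{390160} - 1798 = \frac{5525445989}{390160}$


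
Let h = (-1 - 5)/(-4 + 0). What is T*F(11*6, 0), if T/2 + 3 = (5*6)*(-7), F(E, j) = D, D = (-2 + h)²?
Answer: -213/2 ≈ -106.50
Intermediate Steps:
h = 3/2 (h = -6/(-4) = -6*(-¼) = 3/2 ≈ 1.5000)
D = ¼ (D = (-2 + 3/2)² = (-½)² = ¼ ≈ 0.25000)
F(E, j) = ¼
T = -426 (T = -6 + 2*((5*6)*(-7)) = -6 + 2*(30*(-7)) = -6 + 2*(-210) = -6 - 420 = -426)
T*F(11*6, 0) = -426*¼ = -213/2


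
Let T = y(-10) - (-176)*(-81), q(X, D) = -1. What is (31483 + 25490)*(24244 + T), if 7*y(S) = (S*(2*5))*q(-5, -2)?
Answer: 569860224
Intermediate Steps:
y(S) = -10*S/7 (y(S) = ((S*(2*5))*(-1))/7 = ((S*10)*(-1))/7 = ((10*S)*(-1))/7 = (-10*S)/7 = -10*S/7)
T = -99692/7 (T = -10/7*(-10) - (-176)*(-81) = 100/7 - 1*14256 = 100/7 - 14256 = -99692/7 ≈ -14242.)
(31483 + 25490)*(24244 + T) = (31483 + 25490)*(24244 - 99692/7) = 56973*(70016/7) = 569860224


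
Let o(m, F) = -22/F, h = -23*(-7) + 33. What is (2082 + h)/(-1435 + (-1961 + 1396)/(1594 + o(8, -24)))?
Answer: -43560364/27471245 ≈ -1.5857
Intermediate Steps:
h = 194 (h = 161 + 33 = 194)
(2082 + h)/(-1435 + (-1961 + 1396)/(1594 + o(8, -24))) = (2082 + 194)/(-1435 + (-1961 + 1396)/(1594 - 22/(-24))) = 2276/(-1435 - 565/(1594 - 22*(-1/24))) = 2276/(-1435 - 565/(1594 + 11/12)) = 2276/(-1435 - 565/19139/12) = 2276/(-1435 - 565*12/19139) = 2276/(-1435 - 6780/19139) = 2276/(-27471245/19139) = 2276*(-19139/27471245) = -43560364/27471245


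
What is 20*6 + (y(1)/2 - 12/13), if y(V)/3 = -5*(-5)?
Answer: 4071/26 ≈ 156.58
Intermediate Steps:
y(V) = 75 (y(V) = 3*(-5*(-5)) = 3*25 = 75)
20*6 + (y(1)/2 - 12/13) = 20*6 + (75/2 - 12/13) = 120 + (75*(1/2) - 12*1/13) = 120 + (75/2 - 12/13) = 120 + 951/26 = 4071/26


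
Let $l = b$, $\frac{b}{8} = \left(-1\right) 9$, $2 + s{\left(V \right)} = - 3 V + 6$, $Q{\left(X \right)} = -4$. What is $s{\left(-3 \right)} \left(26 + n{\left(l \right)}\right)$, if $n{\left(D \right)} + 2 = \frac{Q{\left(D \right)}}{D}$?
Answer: $\frac{5629}{18} \approx 312.72$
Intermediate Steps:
$s{\left(V \right)} = 4 - 3 V$ ($s{\left(V \right)} = -2 - \left(-6 + 3 V\right) = 4 - 3 V$)
$b = -72$ ($b = 8 \left(\left(-1\right) 9\right) = 8 \left(-9\right) = -72$)
$l = -72$
$n{\left(D \right)} = -2 - \frac{4}{D}$
$s{\left(-3 \right)} \left(26 + n{\left(l \right)}\right) = \left(4 - -9\right) \left(26 - \left(2 + \frac{4}{-72}\right)\right) = \left(4 + 9\right) \left(26 - \frac{35}{18}\right) = 13 \left(26 + \left(-2 + \frac{1}{18}\right)\right) = 13 \left(26 - \frac{35}{18}\right) = 13 \cdot \frac{433}{18} = \frac{5629}{18}$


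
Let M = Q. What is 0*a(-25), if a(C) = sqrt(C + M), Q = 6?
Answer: 0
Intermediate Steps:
M = 6
a(C) = sqrt(6 + C) (a(C) = sqrt(C + 6) = sqrt(6 + C))
0*a(-25) = 0*sqrt(6 - 25) = 0*sqrt(-19) = 0*(I*sqrt(19)) = 0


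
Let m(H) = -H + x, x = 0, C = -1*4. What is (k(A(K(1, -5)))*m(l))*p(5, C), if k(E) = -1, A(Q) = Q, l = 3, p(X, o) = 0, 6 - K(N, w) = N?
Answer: 0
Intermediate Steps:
C = -4
K(N, w) = 6 - N
m(H) = -H (m(H) = -H + 0 = -H)
(k(A(K(1, -5)))*m(l))*p(5, C) = -(-1)*3*0 = -1*(-3)*0 = 3*0 = 0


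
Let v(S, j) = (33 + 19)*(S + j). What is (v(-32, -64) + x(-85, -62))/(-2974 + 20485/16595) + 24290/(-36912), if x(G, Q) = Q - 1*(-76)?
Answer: 185099733487/182098135704 ≈ 1.0165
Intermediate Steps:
x(G, Q) = 76 + Q (x(G, Q) = Q + 76 = 76 + Q)
v(S, j) = 52*S + 52*j (v(S, j) = 52*(S + j) = 52*S + 52*j)
(v(-32, -64) + x(-85, -62))/(-2974 + 20485/16595) + 24290/(-36912) = ((52*(-32) + 52*(-64)) + (76 - 62))/(-2974 + 20485/16595) + 24290/(-36912) = ((-1664 - 3328) + 14)/(-2974 + 20485*(1/16595)) + 24290*(-1/36912) = (-4992 + 14)/(-2974 + 4097/3319) - 12145/18456 = -4978/(-9866609/3319) - 12145/18456 = -4978*(-3319/9866609) - 12145/18456 = 16521982/9866609 - 12145/18456 = 185099733487/182098135704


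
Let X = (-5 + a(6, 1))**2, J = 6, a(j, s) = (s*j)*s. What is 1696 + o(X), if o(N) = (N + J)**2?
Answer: 1745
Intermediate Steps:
a(j, s) = j*s**2 (a(j, s) = (j*s)*s = j*s**2)
X = 1 (X = (-5 + 6*1**2)**2 = (-5 + 6*1)**2 = (-5 + 6)**2 = 1**2 = 1)
o(N) = (6 + N)**2 (o(N) = (N + 6)**2 = (6 + N)**2)
1696 + o(X) = 1696 + (6 + 1)**2 = 1696 + 7**2 = 1696 + 49 = 1745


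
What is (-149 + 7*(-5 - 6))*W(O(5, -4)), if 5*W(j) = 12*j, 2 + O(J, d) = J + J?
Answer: -21696/5 ≈ -4339.2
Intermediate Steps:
O(J, d) = -2 + 2*J (O(J, d) = -2 + (J + J) = -2 + 2*J)
W(j) = 12*j/5 (W(j) = (12*j)/5 = 12*j/5)
(-149 + 7*(-5 - 6))*W(O(5, -4)) = (-149 + 7*(-5 - 6))*(12*(-2 + 2*5)/5) = (-149 + 7*(-11))*(12*(-2 + 10)/5) = (-149 - 77)*((12/5)*8) = -226*96/5 = -21696/5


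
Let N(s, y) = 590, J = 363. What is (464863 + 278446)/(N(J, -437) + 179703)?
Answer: 743309/180293 ≈ 4.1228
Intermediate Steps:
(464863 + 278446)/(N(J, -437) + 179703) = (464863 + 278446)/(590 + 179703) = 743309/180293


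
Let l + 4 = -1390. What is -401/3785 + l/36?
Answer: -2645363/68130 ≈ -38.828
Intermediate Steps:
l = -1394 (l = -4 - 1390 = -1394)
-401/3785 + l/36 = -401/3785 - 1394/36 = -401*1/3785 - 1394*1/36 = -401/3785 - 697/18 = -2645363/68130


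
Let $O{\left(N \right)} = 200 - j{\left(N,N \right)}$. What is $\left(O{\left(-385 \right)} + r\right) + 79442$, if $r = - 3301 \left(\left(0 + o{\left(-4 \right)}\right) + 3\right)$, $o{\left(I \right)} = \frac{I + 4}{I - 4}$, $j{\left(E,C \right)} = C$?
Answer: $70124$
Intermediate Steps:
$o{\left(I \right)} = \frac{4 + I}{-4 + I}$
$O{\left(N \right)} = 200 - N$
$r = -9903$ ($r = - 3301 \left(\left(0 + \frac{4 - 4}{-4 - 4}\right) + 3\right) = - 3301 \left(\left(0 + \frac{1}{-8} \cdot 0\right) + 3\right) = - 3301 \left(\left(0 - 0\right) + 3\right) = - 3301 \left(\left(0 + 0\right) + 3\right) = - 3301 \left(0 + 3\right) = \left(-3301\right) 3 = -9903$)
$\left(O{\left(-385 \right)} + r\right) + 79442 = \left(\left(200 - -385\right) - 9903\right) + 79442 = \left(\left(200 + 385\right) - 9903\right) + 79442 = \left(585 - 9903\right) + 79442 = -9318 + 79442 = 70124$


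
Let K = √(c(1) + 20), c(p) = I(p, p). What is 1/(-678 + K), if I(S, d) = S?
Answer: -226/153221 - √21/459663 ≈ -0.0014850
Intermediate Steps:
c(p) = p
K = √21 (K = √(1 + 20) = √21 ≈ 4.5826)
1/(-678 + K) = 1/(-678 + √21)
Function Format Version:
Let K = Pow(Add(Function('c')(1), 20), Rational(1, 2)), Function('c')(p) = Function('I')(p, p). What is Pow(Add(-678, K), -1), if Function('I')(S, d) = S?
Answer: Add(Rational(-226, 153221), Mul(Rational(-1, 459663), Pow(21, Rational(1, 2)))) ≈ -0.0014850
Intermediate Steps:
Function('c')(p) = p
K = Pow(21, Rational(1, 2)) (K = Pow(Add(1, 20), Rational(1, 2)) = Pow(21, Rational(1, 2)) ≈ 4.5826)
Pow(Add(-678, K), -1) = Pow(Add(-678, Pow(21, Rational(1, 2))), -1)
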